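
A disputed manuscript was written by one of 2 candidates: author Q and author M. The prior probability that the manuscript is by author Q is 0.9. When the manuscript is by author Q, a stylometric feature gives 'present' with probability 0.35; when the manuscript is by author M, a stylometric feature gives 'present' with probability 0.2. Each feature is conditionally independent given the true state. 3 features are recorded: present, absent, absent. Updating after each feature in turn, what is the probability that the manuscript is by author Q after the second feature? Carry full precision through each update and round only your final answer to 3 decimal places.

After 'present': P(author Q) = 0.35·0.9000 / (0.35·0.9000 + 0.2·0.1000) ≈ 0.9403
After 'absent': P(author Q) = 0.65·0.9403 / (0.65·0.9403 + 0.8·0.0597) ≈ 0.9275

0.928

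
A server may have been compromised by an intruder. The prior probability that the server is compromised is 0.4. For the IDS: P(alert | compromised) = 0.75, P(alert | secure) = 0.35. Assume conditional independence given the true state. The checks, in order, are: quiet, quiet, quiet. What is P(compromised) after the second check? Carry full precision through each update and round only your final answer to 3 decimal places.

0.090

After 'quiet': P(compromised) = 0.25·0.4000 / (0.25·0.4000 + 0.65·0.6000) ≈ 0.2041
After 'quiet': P(compromised) = 0.25·0.2041 / (0.25·0.2041 + 0.65·0.7959) ≈ 0.0898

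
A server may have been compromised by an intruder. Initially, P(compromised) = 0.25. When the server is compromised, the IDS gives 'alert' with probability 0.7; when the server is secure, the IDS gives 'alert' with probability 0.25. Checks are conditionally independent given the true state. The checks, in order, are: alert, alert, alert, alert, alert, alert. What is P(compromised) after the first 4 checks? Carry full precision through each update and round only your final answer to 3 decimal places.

0.953

After 'alert': P(compromised) = 0.7·0.2500 / (0.7·0.2500 + 0.25·0.7500) ≈ 0.4828
After 'alert': P(compromised) = 0.7·0.4828 / (0.7·0.4828 + 0.25·0.5172) ≈ 0.7232
After 'alert': P(compromised) = 0.7·0.7232 / (0.7·0.7232 + 0.25·0.2768) ≈ 0.8798
After 'alert': P(compromised) = 0.7·0.8798 / (0.7·0.8798 + 0.25·0.1202) ≈ 0.9535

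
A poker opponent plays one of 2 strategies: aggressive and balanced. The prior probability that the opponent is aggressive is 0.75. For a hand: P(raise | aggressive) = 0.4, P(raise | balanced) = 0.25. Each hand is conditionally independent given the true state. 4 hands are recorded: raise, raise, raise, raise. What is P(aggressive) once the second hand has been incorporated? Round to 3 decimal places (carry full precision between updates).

Each posterior becomes the prior for the next update.
After 'raise': P(aggressive) = 0.4·0.7500 / (0.4·0.7500 + 0.25·0.2500) ≈ 0.8276
After 'raise': P(aggressive) = 0.4·0.8276 / (0.4·0.8276 + 0.25·0.1724) ≈ 0.8848

0.885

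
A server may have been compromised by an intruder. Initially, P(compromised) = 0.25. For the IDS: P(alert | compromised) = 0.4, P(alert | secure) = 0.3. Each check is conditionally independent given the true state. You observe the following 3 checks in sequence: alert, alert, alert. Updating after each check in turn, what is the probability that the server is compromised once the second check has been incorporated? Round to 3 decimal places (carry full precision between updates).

0.372

After 'alert': P(compromised) = 0.4·0.2500 / (0.4·0.2500 + 0.3·0.7500) ≈ 0.3077
After 'alert': P(compromised) = 0.4·0.3077 / (0.4·0.3077 + 0.3·0.6923) ≈ 0.3721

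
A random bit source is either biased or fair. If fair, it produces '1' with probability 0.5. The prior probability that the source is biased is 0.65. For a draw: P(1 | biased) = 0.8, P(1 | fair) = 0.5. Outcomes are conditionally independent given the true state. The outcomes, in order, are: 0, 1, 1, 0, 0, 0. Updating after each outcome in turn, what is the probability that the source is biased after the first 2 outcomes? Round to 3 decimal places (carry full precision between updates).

After '0': P(biased) = 0.2·0.6500 / (0.2·0.6500 + 0.5·0.3500) ≈ 0.4262
After '1': P(biased) = 0.8·0.4262 / (0.8·0.4262 + 0.5·0.5738) ≈ 0.5431

0.543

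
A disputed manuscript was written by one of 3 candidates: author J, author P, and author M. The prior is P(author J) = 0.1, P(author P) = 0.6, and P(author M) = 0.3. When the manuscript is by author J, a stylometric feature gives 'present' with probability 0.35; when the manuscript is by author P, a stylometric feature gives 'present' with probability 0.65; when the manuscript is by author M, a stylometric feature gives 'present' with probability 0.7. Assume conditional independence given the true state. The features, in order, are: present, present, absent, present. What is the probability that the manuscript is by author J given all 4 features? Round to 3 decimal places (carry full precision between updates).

After 'present': normaliser = 0.35·0.1000 + 0.65·0.6000 + 0.7·0.3000; P(author J) ≈ 0.0551, P(author P) ≈ 0.6142, P(author M) ≈ 0.3307
After 'present': normaliser = 0.35·0.0551 + 0.65·0.6142 + 0.7·0.3307; P(author J) ≈ 0.0297, P(author P) ≈ 0.6142, P(author M) ≈ 0.3561
After 'absent': normaliser = 0.65·0.0297 + 0.35·0.6142 + 0.3·0.3561; P(author J) ≈ 0.0566, P(author P) ≈ 0.6302, P(author M) ≈ 0.3132
After 'present': normaliser = 0.35·0.0566 + 0.65·0.6302 + 0.7·0.3132; P(author J) ≈ 0.0305, P(author P) ≈ 0.6315, P(author M) ≈ 0.3380

0.031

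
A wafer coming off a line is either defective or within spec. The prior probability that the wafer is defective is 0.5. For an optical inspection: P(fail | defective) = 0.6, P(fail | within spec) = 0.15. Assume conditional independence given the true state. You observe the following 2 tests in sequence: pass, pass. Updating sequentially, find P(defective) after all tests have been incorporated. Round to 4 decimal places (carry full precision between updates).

Apply Bayes' rule sequentially, carrying P(defective) forward.
After 'pass': P(defective) = 0.4·0.5000 / (0.4·0.5000 + 0.85·0.5000) ≈ 0.3200
After 'pass': P(defective) = 0.4·0.3200 / (0.4·0.3200 + 0.85·0.6800) ≈ 0.1813

0.1813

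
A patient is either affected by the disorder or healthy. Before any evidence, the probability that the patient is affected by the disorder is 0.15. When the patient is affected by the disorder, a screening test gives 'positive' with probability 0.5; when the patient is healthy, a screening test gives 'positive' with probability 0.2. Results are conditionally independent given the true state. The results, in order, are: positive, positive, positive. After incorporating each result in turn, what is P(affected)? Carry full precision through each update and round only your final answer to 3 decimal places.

0.734

Apply Bayes' rule sequentially, carrying P(affected) forward.
After 'positive': P(affected) = 0.5·0.1500 / (0.5·0.1500 + 0.2·0.8500) ≈ 0.3061
After 'positive': P(affected) = 0.5·0.3061 / (0.5·0.3061 + 0.2·0.6939) ≈ 0.5245
After 'positive': P(affected) = 0.5·0.5245 / (0.5·0.5245 + 0.2·0.4755) ≈ 0.7339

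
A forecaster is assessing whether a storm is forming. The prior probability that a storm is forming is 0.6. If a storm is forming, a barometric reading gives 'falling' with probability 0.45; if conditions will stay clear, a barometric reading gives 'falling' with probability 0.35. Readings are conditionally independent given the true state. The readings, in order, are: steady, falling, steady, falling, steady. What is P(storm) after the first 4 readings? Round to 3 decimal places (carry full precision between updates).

After 'steady': P(storm) = 0.55·0.6000 / (0.55·0.6000 + 0.65·0.4000) ≈ 0.5593
After 'falling': P(storm) = 0.45·0.5593 / (0.45·0.5593 + 0.35·0.4407) ≈ 0.6200
After 'steady': P(storm) = 0.55·0.6200 / (0.55·0.6200 + 0.65·0.3800) ≈ 0.5800
After 'falling': P(storm) = 0.45·0.5800 / (0.45·0.5800 + 0.35·0.4200) ≈ 0.6397

0.640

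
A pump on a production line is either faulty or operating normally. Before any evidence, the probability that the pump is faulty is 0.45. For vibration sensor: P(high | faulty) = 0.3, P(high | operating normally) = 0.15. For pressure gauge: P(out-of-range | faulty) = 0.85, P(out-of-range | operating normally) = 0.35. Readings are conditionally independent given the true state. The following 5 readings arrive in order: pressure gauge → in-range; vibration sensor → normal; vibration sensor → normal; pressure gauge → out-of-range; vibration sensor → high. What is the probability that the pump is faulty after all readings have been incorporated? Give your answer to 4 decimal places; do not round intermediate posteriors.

0.3835

After pressure gauge='in-range': P(faulty) = 0.15·0.4500 / (0.15·0.4500 + 0.65·0.5500) ≈ 0.1588
After vibration sensor='normal': P(faulty) = 0.7·0.1588 / (0.7·0.1588 + 0.85·0.8412) ≈ 0.1346
After vibration sensor='normal': P(faulty) = 0.7·0.1346 / (0.7·0.1346 + 0.85·0.8654) ≈ 0.1135
After pressure gauge='out-of-range': P(faulty) = 0.85·0.1135 / (0.85·0.1135 + 0.35·0.8865) ≈ 0.2372
After vibration sensor='high': P(faulty) = 0.3·0.2372 / (0.3·0.2372 + 0.15·0.7628) ≈ 0.3835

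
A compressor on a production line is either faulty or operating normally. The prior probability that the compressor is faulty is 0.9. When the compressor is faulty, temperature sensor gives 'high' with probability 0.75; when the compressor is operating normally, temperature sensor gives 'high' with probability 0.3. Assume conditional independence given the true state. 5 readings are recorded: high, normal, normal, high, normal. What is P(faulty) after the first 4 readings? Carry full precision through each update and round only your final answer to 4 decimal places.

0.8777

After 'high': P(faulty) = 0.75·0.9000 / (0.75·0.9000 + 0.3·0.1000) ≈ 0.9574
After 'normal': P(faulty) = 0.25·0.9574 / (0.25·0.9574 + 0.7·0.0426) ≈ 0.8893
After 'normal': P(faulty) = 0.25·0.8893 / (0.25·0.8893 + 0.7·0.1107) ≈ 0.7416
After 'high': P(faulty) = 0.75·0.7416 / (0.75·0.7416 + 0.3·0.2584) ≈ 0.8777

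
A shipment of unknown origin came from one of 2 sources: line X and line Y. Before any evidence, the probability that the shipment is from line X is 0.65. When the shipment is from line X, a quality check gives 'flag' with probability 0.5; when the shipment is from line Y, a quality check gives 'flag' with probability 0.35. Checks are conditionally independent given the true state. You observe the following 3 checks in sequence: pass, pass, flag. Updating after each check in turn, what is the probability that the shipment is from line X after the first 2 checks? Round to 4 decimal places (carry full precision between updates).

0.5236

Apply Bayes' rule sequentially, carrying P(line X) forward.
After 'pass': P(line X) = 0.5·0.6500 / (0.5·0.6500 + 0.65·0.3500) ≈ 0.5882
After 'pass': P(line X) = 0.5·0.5882 / (0.5·0.5882 + 0.65·0.4118) ≈ 0.5236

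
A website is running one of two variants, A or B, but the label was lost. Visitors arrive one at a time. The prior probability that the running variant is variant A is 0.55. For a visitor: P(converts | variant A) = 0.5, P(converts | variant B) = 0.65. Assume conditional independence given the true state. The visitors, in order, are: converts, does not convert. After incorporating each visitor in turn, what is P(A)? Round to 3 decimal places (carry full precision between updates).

0.573

Each posterior becomes the prior for the next update.
After 'converts': P(A) = 0.5·0.5500 / (0.5·0.5500 + 0.65·0.4500) ≈ 0.4846
After 'does not convert': P(A) = 0.5·0.4846 / (0.5·0.4846 + 0.35·0.5154) ≈ 0.5732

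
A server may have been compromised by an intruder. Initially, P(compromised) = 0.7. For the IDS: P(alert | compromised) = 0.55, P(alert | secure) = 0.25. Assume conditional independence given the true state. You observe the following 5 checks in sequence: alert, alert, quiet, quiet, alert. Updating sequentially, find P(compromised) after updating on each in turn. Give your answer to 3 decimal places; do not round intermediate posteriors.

0.899

After 'alert': P(compromised) = 0.55·0.7000 / (0.55·0.7000 + 0.25·0.3000) ≈ 0.8370
After 'alert': P(compromised) = 0.55·0.8370 / (0.55·0.8370 + 0.25·0.1630) ≈ 0.9187
After 'quiet': P(compromised) = 0.45·0.9187 / (0.45·0.9187 + 0.75·0.0813) ≈ 0.8714
After 'quiet': P(compromised) = 0.45·0.8714 / (0.45·0.8714 + 0.75·0.1286) ≈ 0.8026
After 'alert': P(compromised) = 0.55·0.8026 / (0.55·0.8026 + 0.25·0.1974) ≈ 0.8994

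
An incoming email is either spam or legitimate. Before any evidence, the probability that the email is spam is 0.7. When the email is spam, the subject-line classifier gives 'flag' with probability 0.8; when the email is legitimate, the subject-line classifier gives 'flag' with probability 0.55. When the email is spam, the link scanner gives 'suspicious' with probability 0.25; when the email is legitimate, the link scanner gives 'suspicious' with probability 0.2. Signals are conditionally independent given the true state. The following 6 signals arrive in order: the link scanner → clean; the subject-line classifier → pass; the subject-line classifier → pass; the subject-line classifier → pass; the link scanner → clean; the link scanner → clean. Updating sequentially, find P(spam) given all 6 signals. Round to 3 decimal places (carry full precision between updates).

0.144

After the link scanner='clean': P(spam) = 0.75·0.7000 / (0.75·0.7000 + 0.8·0.3000) ≈ 0.6863
After the subject-line classifier='pass': P(spam) = 0.2·0.6863 / (0.2·0.6863 + 0.45·0.3137) ≈ 0.4930
After the subject-line classifier='pass': P(spam) = 0.2·0.4930 / (0.2·0.4930 + 0.45·0.5070) ≈ 0.3017
After the subject-line classifier='pass': P(spam) = 0.2·0.3017 / (0.2·0.3017 + 0.45·0.6983) ≈ 0.1611
After the link scanner='clean': P(spam) = 0.75·0.1611 / (0.75·0.1611 + 0.8·0.8389) ≈ 0.1526
After the link scanner='clean': P(spam) = 0.75·0.1526 / (0.75·0.1526 + 0.8·0.8474) ≈ 0.1444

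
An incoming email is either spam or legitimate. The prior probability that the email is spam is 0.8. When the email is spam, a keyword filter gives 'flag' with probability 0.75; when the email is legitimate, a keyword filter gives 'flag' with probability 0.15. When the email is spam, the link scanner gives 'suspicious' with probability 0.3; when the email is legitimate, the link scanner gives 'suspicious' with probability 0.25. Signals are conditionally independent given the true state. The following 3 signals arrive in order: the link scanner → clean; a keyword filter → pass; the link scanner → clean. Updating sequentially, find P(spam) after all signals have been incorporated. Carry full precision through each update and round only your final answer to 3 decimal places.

Apply Bayes' rule sequentially, carrying P(spam) forward.
After the link scanner='clean': P(spam) = 0.7·0.8000 / (0.7·0.8000 + 0.75·0.2000) ≈ 0.7887
After a keyword filter='pass': P(spam) = 0.25·0.7887 / (0.25·0.7887 + 0.85·0.2113) ≈ 0.5234
After the link scanner='clean': P(spam) = 0.7·0.5234 / (0.7·0.5234 + 0.75·0.4766) ≈ 0.5061

0.506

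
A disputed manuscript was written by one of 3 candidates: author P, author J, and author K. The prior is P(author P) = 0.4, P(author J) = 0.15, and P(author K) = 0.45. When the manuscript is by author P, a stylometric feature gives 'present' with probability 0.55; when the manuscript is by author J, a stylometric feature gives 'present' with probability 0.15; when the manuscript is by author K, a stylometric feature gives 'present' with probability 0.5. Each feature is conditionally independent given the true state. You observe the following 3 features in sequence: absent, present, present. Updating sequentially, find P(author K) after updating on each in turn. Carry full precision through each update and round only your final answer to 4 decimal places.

Each posterior becomes the prior for the next update.
After 'absent': normaliser = 0.45·0.4000 + 0.85·0.1500 + 0.5·0.4500; P(author P) ≈ 0.3380, P(author J) ≈ 0.2394, P(author K) ≈ 0.4225
After 'present': normaliser = 0.55·0.3380 + 0.15·0.2394 + 0.5·0.4225; P(author P) ≈ 0.4293, P(author J) ≈ 0.0829, P(author K) ≈ 0.4878
After 'present': normaliser = 0.55·0.4293 + 0.15·0.0829 + 0.5·0.4878; P(author P) ≈ 0.4794, P(author J) ≈ 0.0253, P(author K) ≈ 0.4953

0.4953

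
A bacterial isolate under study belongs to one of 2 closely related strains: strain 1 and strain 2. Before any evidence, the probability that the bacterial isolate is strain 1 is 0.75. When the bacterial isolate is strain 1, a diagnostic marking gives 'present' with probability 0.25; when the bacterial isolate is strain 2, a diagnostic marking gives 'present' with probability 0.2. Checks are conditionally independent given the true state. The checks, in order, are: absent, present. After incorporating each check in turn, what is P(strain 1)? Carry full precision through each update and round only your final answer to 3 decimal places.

0.779

After 'absent': P(strain 1) = 0.75·0.7500 / (0.75·0.7500 + 0.8·0.2500) ≈ 0.7377
After 'present': P(strain 1) = 0.25·0.7377 / (0.25·0.7377 + 0.2·0.2623) ≈ 0.7785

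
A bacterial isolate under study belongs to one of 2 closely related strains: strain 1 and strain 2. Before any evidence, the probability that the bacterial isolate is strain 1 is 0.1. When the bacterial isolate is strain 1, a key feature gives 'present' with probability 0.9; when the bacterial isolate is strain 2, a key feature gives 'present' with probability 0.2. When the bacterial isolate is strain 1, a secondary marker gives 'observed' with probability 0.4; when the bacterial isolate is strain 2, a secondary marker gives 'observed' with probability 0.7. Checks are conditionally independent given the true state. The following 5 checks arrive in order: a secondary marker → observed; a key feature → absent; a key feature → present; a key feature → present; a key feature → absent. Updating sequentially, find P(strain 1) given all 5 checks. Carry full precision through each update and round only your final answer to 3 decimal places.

0.020

Each posterior becomes the prior for the next update.
After a secondary marker='observed': P(strain 1) = 0.4·0.1000 / (0.4·0.1000 + 0.7·0.9000) ≈ 0.0597
After a key feature='absent': P(strain 1) = 0.1·0.0597 / (0.1·0.0597 + 0.8·0.9403) ≈ 0.0079
After a key feature='present': P(strain 1) = 0.9·0.0079 / (0.9·0.0079 + 0.2·0.9921) ≈ 0.0345
After a key feature='present': P(strain 1) = 0.9·0.0345 / (0.9·0.0345 + 0.2·0.9655) ≈ 0.1385
After a key feature='absent': P(strain 1) = 0.1·0.1385 / (0.1·0.1385 + 0.8·0.8615) ≈ 0.0197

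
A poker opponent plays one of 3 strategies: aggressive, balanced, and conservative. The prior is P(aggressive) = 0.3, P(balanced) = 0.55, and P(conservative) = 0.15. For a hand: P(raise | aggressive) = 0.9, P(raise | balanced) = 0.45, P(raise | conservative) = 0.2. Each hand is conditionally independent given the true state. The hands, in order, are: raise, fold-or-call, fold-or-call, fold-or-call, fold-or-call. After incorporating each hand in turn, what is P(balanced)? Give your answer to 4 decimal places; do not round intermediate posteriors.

0.6478

Apply Bayes' rule sequentially, carrying P(balanced) forward.
After 'raise': normaliser = 0.9·0.3000 + 0.45·0.5500 + 0.2·0.1500; P(aggressive) ≈ 0.4932, P(balanced) ≈ 0.4521, P(conservative) ≈ 0.0548
After 'fold-or-call': normaliser = 0.1·0.4932 + 0.55·0.4521 + 0.8·0.0548; P(aggressive) ≈ 0.1443, P(balanced) ≈ 0.7275, P(conservative) ≈ 0.1283
After 'fold-or-call': normaliser = 0.1·0.1443 + 0.55·0.7275 + 0.8·0.1283; P(aggressive) ≈ 0.0279, P(balanced) ≈ 0.7737, P(conservative) ≈ 0.1984
After 'fold-or-call': normaliser = 0.1·0.0279 + 0.55·0.7737 + 0.8·0.1984; P(aggressive) ≈ 0.0048, P(balanced) ≈ 0.7249, P(conservative) ≈ 0.2704
After 'fold-or-call': normaliser = 0.1·0.0048 + 0.55·0.7249 + 0.8·0.2704; P(aggressive) ≈ 0.0008, P(balanced) ≈ 0.6478, P(conservative) ≈ 0.3515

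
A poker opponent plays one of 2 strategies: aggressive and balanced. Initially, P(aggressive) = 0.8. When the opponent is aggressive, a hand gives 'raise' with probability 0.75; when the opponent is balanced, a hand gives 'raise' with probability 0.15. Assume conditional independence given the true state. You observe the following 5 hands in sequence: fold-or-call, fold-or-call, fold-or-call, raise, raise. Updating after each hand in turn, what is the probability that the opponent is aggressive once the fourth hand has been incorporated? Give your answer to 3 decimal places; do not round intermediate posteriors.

0.337

After 'fold-or-call': P(aggressive) = 0.25·0.8000 / (0.25·0.8000 + 0.85·0.2000) ≈ 0.5405
After 'fold-or-call': P(aggressive) = 0.25·0.5405 / (0.25·0.5405 + 0.85·0.4595) ≈ 0.2571
After 'fold-or-call': P(aggressive) = 0.25·0.2571 / (0.25·0.2571 + 0.85·0.7429) ≈ 0.0924
After 'raise': P(aggressive) = 0.75·0.0924 / (0.75·0.0924 + 0.15·0.9076) ≈ 0.3372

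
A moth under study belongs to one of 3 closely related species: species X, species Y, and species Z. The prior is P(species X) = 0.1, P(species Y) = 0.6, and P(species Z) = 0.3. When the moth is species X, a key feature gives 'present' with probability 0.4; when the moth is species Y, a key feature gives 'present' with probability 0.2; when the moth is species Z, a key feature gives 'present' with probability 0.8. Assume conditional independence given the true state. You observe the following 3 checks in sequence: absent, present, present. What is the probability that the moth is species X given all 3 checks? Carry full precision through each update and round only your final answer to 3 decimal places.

Apply Bayes' rule sequentially, carrying P(species X) forward.
After 'absent': normaliser = 0.6·0.1000 + 0.8·0.6000 + 0.2·0.3000; P(species X) ≈ 0.1000, P(species Y) ≈ 0.8000, P(species Z) ≈ 0.1000
After 'present': normaliser = 0.4·0.1000 + 0.2·0.8000 + 0.8·0.1000; P(species X) ≈ 0.1429, P(species Y) ≈ 0.5714, P(species Z) ≈ 0.2857
After 'present': normaliser = 0.4·0.1429 + 0.2·0.5714 + 0.8·0.2857; P(species X) ≈ 0.1429, P(species Y) ≈ 0.2857, P(species Z) ≈ 0.5714

0.143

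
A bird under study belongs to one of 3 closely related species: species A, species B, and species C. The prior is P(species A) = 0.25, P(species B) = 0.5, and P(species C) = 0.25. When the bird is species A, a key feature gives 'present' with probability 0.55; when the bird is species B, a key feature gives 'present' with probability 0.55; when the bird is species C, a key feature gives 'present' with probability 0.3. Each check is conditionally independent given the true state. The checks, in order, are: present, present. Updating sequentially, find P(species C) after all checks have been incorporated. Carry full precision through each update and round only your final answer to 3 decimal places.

0.090

After 'present': normaliser = 0.55·0.2500 + 0.55·0.5000 + 0.3·0.2500; P(species A) ≈ 0.2821, P(species B) ≈ 0.5641, P(species C) ≈ 0.1538
After 'present': normaliser = 0.55·0.2821 + 0.55·0.5641 + 0.3·0.1538; P(species A) ≈ 0.3033, P(species B) ≈ 0.6065, P(species C) ≈ 0.0902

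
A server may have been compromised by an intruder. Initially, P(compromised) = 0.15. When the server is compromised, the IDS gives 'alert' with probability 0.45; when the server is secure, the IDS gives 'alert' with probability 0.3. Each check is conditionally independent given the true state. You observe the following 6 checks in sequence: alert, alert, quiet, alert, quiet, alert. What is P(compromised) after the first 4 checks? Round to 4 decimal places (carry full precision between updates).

After 'alert': P(compromised) = 0.45·0.1500 / (0.45·0.1500 + 0.3·0.8500) ≈ 0.2093
After 'alert': P(compromised) = 0.45·0.2093 / (0.45·0.2093 + 0.3·0.7907) ≈ 0.2842
After 'quiet': P(compromised) = 0.55·0.2842 / (0.55·0.2842 + 0.7·0.7158) ≈ 0.2378
After 'alert': P(compromised) = 0.45·0.2378 / (0.45·0.2378 + 0.3·0.7622) ≈ 0.3188

0.3188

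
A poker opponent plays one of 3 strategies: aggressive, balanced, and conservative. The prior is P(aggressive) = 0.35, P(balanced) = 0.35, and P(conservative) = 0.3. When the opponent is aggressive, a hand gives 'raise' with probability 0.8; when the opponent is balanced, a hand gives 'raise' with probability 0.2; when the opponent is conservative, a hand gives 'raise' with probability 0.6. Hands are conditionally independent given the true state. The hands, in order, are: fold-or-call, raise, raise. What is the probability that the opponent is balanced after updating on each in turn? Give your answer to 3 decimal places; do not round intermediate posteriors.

After 'fold-or-call': normaliser = 0.2·0.3500 + 0.8·0.3500 + 0.4·0.3000; P(aggressive) ≈ 0.1489, P(balanced) ≈ 0.5957, P(conservative) ≈ 0.2553
After 'raise': normaliser = 0.8·0.1489 + 0.2·0.5957 + 0.6·0.2553; P(aggressive) ≈ 0.3043, P(balanced) ≈ 0.3043, P(conservative) ≈ 0.3913
After 'raise': normaliser = 0.8·0.3043 + 0.2·0.3043 + 0.6·0.3913; P(aggressive) ≈ 0.4516, P(balanced) ≈ 0.1129, P(conservative) ≈ 0.4355

0.113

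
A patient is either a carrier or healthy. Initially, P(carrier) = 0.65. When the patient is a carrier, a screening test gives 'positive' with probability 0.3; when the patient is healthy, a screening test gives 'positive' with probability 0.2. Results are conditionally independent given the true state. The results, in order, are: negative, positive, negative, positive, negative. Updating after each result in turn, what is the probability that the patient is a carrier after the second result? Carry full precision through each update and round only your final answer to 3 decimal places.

0.709

After 'negative': P(carrier) = 0.7·0.6500 / (0.7·0.6500 + 0.8·0.3500) ≈ 0.6190
After 'positive': P(carrier) = 0.3·0.6190 / (0.3·0.6190 + 0.2·0.3810) ≈ 0.7091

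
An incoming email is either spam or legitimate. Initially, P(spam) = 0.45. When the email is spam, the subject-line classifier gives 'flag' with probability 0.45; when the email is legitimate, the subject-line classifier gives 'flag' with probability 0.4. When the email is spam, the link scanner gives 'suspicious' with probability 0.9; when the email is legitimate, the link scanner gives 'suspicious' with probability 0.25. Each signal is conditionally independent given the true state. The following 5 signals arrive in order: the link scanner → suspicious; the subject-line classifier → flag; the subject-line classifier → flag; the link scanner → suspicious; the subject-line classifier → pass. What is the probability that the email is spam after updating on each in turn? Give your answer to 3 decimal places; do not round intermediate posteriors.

0.925

After the link scanner='suspicious': P(spam) = 0.9·0.4500 / (0.9·0.4500 + 0.25·0.5500) ≈ 0.7465
After the subject-line classifier='flag': P(spam) = 0.45·0.7465 / (0.45·0.7465 + 0.4·0.2535) ≈ 0.7682
After the subject-line classifier='flag': P(spam) = 0.45·0.7682 / (0.45·0.7682 + 0.4·0.2318) ≈ 0.7885
After the link scanner='suspicious': P(spam) = 0.9·0.7885 / (0.9·0.7885 + 0.25·0.2115) ≈ 0.9307
After the subject-line classifier='pass': P(spam) = 0.55·0.9307 / (0.55·0.9307 + 0.6·0.0693) ≈ 0.9248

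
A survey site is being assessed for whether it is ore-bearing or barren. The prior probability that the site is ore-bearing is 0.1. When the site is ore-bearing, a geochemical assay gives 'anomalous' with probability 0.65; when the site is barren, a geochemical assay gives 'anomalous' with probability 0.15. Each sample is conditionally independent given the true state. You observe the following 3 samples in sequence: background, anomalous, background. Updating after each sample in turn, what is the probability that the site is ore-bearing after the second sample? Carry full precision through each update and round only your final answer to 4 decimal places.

0.1655

After 'background': P(ore) = 0.35·0.1000 / (0.35·0.1000 + 0.85·0.9000) ≈ 0.0437
After 'anomalous': P(ore) = 0.65·0.0437 / (0.65·0.0437 + 0.15·0.9563) ≈ 0.1655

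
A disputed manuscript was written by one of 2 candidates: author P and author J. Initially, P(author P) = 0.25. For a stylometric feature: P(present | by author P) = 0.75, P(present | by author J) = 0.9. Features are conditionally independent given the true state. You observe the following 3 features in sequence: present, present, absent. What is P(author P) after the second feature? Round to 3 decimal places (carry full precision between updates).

After 'present': P(author P) = 0.75·0.2500 / (0.75·0.2500 + 0.9·0.7500) ≈ 0.2174
After 'present': P(author P) = 0.75·0.2174 / (0.75·0.2174 + 0.9·0.7826) ≈ 0.1880

0.188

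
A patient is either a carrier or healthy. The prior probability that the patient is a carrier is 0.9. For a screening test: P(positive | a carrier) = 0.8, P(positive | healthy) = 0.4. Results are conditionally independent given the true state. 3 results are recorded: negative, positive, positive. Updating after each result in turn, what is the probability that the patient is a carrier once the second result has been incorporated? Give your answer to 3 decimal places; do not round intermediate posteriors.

0.857

Each posterior becomes the prior for the next update.
After 'negative': P(carrier) = 0.2·0.9000 / (0.2·0.9000 + 0.6·0.1000) ≈ 0.7500
After 'positive': P(carrier) = 0.8·0.7500 / (0.8·0.7500 + 0.4·0.2500) ≈ 0.8571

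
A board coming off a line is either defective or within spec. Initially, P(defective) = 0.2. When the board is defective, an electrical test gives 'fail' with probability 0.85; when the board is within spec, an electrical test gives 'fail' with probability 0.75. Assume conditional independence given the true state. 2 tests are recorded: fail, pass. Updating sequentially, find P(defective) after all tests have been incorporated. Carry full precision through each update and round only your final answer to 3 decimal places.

0.145

After 'fail': P(defective) = 0.85·0.2000 / (0.85·0.2000 + 0.75·0.8000) ≈ 0.2208
After 'pass': P(defective) = 0.15·0.2208 / (0.15·0.2208 + 0.25·0.7792) ≈ 0.1453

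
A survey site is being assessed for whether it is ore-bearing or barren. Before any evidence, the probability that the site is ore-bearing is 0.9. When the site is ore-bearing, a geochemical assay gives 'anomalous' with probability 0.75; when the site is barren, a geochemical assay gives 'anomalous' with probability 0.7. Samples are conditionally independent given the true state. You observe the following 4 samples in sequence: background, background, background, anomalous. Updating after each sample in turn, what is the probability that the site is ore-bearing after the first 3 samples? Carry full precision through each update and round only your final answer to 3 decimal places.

After 'background': P(ore) = 0.25·0.9000 / (0.25·0.9000 + 0.3·0.1000) ≈ 0.8824
After 'background': P(ore) = 0.25·0.8824 / (0.25·0.8824 + 0.3·0.1176) ≈ 0.8621
After 'background': P(ore) = 0.25·0.8621 / (0.25·0.8621 + 0.3·0.1379) ≈ 0.8389

0.839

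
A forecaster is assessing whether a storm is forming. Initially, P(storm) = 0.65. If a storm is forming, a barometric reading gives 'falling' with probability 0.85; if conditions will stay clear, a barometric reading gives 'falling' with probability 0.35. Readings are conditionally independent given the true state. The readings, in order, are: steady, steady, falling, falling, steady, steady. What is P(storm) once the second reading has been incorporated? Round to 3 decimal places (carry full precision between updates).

0.090

After 'steady': P(storm) = 0.15·0.6500 / (0.15·0.6500 + 0.65·0.3500) ≈ 0.3000
After 'steady': P(storm) = 0.15·0.3000 / (0.15·0.3000 + 0.65·0.7000) ≈ 0.0900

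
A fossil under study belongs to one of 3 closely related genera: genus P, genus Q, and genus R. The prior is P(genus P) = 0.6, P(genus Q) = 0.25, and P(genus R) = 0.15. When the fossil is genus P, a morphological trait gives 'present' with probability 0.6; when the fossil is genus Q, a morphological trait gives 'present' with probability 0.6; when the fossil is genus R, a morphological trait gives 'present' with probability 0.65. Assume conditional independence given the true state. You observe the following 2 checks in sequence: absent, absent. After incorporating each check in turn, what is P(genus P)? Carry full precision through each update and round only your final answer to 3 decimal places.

0.622

Each posterior becomes the prior for the next update.
After 'absent': normaliser = 0.4·0.6000 + 0.4·0.2500 + 0.35·0.1500; P(genus P) ≈ 0.6115, P(genus Q) ≈ 0.2548, P(genus R) ≈ 0.1338
After 'absent': normaliser = 0.4·0.6115 + 0.4·0.2548 + 0.35·0.1338; P(genus P) ≈ 0.6219, P(genus Q) ≈ 0.2591, P(genus R) ≈ 0.1190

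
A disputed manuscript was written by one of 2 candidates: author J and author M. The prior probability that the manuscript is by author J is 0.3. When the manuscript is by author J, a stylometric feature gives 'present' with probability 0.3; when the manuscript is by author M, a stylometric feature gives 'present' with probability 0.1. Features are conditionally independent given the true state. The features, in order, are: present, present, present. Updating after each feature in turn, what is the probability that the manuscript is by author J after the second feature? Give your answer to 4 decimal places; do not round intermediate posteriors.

0.7941

After 'present': P(author J) = 0.3·0.3000 / (0.3·0.3000 + 0.1·0.7000) ≈ 0.5625
After 'present': P(author J) = 0.3·0.5625 / (0.3·0.5625 + 0.1·0.4375) ≈ 0.7941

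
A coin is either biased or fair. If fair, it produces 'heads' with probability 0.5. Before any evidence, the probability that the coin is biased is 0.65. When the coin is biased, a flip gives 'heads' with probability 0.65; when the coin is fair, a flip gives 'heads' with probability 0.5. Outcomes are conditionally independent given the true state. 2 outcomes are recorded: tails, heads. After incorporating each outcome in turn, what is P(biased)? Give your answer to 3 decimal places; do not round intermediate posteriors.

0.628

After 'tails': P(biased) = 0.35·0.6500 / (0.35·0.6500 + 0.5·0.3500) ≈ 0.5652
After 'heads': P(biased) = 0.65·0.5652 / (0.65·0.5652 + 0.5·0.4348) ≈ 0.6283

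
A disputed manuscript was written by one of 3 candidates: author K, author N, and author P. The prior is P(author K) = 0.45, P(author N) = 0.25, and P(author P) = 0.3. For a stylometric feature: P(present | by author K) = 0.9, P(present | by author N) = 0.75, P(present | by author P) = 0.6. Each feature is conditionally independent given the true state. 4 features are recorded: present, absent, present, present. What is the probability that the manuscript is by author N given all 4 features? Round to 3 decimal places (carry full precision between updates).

Each posterior becomes the prior for the next update.
After 'present': normaliser = 0.9·0.4500 + 0.75·0.2500 + 0.6·0.3000; P(author K) ≈ 0.5243, P(author N) ≈ 0.2427, P(author P) ≈ 0.2330
After 'absent': normaliser = 0.1·0.5243 + 0.25·0.2427 + 0.4·0.2330; P(author K) ≈ 0.2541, P(author N) ≈ 0.2941, P(author P) ≈ 0.4518
After 'present': normaliser = 0.9·0.2541 + 0.75·0.2941 + 0.6·0.4518; P(author K) ≈ 0.3175, P(author N) ≈ 0.3062, P(author P) ≈ 0.3763
After 'present': normaliser = 0.9·0.3175 + 0.75·0.3062 + 0.6·0.3763; P(author K) ≈ 0.3855, P(author N) ≈ 0.3099, P(author P) ≈ 0.3046

0.310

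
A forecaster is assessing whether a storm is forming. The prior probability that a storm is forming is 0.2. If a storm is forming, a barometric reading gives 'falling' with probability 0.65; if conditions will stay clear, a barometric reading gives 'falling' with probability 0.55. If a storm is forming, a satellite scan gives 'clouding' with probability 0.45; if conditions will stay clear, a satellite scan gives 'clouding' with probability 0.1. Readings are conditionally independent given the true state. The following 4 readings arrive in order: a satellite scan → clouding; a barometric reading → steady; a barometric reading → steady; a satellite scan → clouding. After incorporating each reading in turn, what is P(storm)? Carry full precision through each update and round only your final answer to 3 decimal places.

After a satellite scan='clouding': P(storm) = 0.45·0.2000 / (0.45·0.2000 + 0.1·0.8000) ≈ 0.5294
After a barometric reading='steady': P(storm) = 0.35·0.5294 / (0.35·0.5294 + 0.45·0.4706) ≈ 0.4667
After a barometric reading='steady': P(storm) = 0.35·0.4667 / (0.35·0.4667 + 0.45·0.5333) ≈ 0.4050
After a satellite scan='clouding': P(storm) = 0.45·0.4050 / (0.45·0.4050 + 0.1·0.5950) ≈ 0.7538

0.754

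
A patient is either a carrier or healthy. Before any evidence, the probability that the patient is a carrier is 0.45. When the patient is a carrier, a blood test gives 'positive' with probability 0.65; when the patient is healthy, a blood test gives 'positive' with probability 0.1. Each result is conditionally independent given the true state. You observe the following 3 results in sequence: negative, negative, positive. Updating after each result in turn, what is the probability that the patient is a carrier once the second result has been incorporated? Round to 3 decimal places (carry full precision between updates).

0.110

After 'negative': P(carrier) = 0.35·0.4500 / (0.35·0.4500 + 0.9·0.5500) ≈ 0.2414
After 'negative': P(carrier) = 0.35·0.2414 / (0.35·0.2414 + 0.9·0.7586) ≈ 0.1101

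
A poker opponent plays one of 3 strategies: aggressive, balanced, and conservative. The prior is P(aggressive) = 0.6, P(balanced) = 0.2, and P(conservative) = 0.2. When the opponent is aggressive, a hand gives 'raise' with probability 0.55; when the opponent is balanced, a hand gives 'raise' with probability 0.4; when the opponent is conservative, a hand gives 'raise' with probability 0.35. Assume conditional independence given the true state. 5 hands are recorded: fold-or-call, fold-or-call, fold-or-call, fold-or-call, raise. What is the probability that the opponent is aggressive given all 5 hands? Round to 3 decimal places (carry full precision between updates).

Each posterior becomes the prior for the next update.
After 'fold-or-call': normaliser = 0.45·0.6000 + 0.6·0.2000 + 0.65·0.2000; P(aggressive) ≈ 0.5192, P(balanced) ≈ 0.2308, P(conservative) ≈ 0.2500
After 'fold-or-call': normaliser = 0.45·0.5192 + 0.6·0.2308 + 0.65·0.2500; P(aggressive) ≈ 0.4371, P(balanced) ≈ 0.2590, P(conservative) ≈ 0.3040
After 'fold-or-call': normaliser = 0.45·0.4371 + 0.6·0.2590 + 0.65·0.3040; P(aggressive) ≈ 0.3578, P(balanced) ≈ 0.2827, P(conservative) ≈ 0.3595
After 'fold-or-call': normaliser = 0.45·0.3578 + 0.6·0.2827 + 0.65·0.3595; P(aggressive) ≈ 0.2853, P(balanced) ≈ 0.3006, P(conservative) ≈ 0.4140
After 'raise': normaliser = 0.55·0.2853 + 0.4·0.3006 + 0.35·0.4140; P(aggressive) ≈ 0.3718, P(balanced) ≈ 0.2849, P(conservative) ≈ 0.3433

0.372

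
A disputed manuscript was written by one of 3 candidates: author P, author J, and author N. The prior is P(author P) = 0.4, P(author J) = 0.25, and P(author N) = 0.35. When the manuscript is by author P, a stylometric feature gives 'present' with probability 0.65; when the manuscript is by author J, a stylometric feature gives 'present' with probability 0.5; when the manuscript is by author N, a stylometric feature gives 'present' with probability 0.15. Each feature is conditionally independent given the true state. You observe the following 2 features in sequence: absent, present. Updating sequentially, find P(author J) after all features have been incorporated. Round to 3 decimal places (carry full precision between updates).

Each posterior becomes the prior for the next update.
After 'absent': normaliser = 0.35·0.4000 + 0.5·0.2500 + 0.85·0.3500; P(author P) ≈ 0.2489, P(author J) ≈ 0.2222, P(author N) ≈ 0.5289
After 'present': normaliser = 0.65·0.2489 + 0.5·0.2222 + 0.15·0.5289; P(author P) ≈ 0.4593, P(author J) ≈ 0.3155, P(author N) ≈ 0.2252

0.315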